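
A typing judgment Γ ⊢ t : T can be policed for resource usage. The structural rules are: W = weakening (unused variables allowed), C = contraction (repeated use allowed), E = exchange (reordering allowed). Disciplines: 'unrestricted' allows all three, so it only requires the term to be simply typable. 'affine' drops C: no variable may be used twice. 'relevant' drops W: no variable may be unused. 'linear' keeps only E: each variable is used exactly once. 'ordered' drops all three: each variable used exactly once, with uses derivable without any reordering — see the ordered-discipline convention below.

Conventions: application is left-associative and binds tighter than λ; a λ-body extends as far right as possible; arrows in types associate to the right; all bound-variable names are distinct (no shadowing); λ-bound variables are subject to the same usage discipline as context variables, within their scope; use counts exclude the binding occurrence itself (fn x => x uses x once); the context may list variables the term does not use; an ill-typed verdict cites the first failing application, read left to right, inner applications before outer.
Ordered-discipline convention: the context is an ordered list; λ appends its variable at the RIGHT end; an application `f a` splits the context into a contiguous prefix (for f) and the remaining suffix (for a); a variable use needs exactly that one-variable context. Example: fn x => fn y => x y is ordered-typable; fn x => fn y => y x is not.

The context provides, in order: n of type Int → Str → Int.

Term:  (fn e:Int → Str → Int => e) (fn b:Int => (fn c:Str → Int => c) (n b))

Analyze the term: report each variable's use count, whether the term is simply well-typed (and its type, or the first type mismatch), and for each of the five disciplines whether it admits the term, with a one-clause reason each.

counts: n=1; e (λ-bound)=1; b (λ-bound)=1; c (λ-bound)=1
left-to-right use order: e, c, n, b
typing: well-typed at Int → Str → Int
ordered: ✓ — single-use (n, e, b, c), ordered derivation ok
linear: ✓ — n, e, b, c: one use apiece
affine: ✓ — at most one use each (n, e, b, c)
relevant: ✓ — n, e, b, c: all used, weakening unneeded
unrestricted: ✓ — type-checks (Int → Str → Int) and nothing is barred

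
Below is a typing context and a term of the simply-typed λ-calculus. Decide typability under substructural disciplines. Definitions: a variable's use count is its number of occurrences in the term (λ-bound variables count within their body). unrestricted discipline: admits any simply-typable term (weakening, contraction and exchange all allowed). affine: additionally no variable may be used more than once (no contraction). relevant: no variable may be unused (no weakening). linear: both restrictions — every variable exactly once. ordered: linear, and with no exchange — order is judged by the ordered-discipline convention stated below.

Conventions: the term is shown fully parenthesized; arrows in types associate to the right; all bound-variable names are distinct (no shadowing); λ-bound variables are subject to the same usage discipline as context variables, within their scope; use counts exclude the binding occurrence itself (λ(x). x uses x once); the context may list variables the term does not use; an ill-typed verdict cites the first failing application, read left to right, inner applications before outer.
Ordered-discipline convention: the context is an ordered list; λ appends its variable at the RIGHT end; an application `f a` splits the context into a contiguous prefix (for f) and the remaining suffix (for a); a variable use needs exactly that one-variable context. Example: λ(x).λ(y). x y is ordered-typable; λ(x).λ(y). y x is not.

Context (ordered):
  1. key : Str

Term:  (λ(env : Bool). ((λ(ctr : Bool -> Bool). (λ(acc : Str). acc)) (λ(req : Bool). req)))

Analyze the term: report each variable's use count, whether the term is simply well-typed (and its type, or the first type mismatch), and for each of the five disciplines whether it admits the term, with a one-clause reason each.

counts: key=0; env (bound)=0; ctr (bound)=0; acc (bound)=1; req (bound)=1
left-to-right use order: acc, req
typing: well-typed — term : Bool -> Str -> Str
ordered ✗ (key, env, ctr never used (weakening))
linear ✗ (key, env, ctr never used (weakening))
affine ✓ (none of key, env, ctr, acc, req used more than once)
relevant ✗ (key, env, ctr never used (weakening))
unrestricted ✓ (simply typable at Bool -> Str -> Str; W, C, E all held)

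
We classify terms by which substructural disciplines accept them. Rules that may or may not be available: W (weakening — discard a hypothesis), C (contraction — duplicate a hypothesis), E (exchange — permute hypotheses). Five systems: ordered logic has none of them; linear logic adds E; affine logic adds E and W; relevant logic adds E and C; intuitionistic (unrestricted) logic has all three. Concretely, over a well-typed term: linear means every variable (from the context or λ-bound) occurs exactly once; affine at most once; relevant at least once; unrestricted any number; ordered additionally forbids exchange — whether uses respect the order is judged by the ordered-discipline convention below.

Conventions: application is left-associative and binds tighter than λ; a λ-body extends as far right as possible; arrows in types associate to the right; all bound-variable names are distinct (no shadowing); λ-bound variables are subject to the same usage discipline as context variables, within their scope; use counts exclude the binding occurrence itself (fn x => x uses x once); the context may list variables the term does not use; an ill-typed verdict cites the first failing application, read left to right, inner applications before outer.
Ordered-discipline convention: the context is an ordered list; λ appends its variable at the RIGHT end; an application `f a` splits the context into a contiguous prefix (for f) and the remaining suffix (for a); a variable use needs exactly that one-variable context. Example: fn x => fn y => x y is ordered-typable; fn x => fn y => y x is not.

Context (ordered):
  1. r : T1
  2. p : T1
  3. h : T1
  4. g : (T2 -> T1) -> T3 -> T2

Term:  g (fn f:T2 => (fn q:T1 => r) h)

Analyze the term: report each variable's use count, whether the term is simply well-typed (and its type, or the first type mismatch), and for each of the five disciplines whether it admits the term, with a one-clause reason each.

variable uses: r ×1; p ×0; h ×1; g ×1; f [bound] ×0; q [bound] ×0
order of uses: g, r, h
typing: well-typed — term : T3 -> T2
ordered ✗ (p, f, q never used (weakening))
linear ✗ (p, f, q never used (weakening))
affine ✓ (none of r, p, h, g, f, q used more than once)
relevant ✗ (p, f, q never used (weakening))
unrestricted ✓ (well-typed at T3 -> T2; no restrictions here)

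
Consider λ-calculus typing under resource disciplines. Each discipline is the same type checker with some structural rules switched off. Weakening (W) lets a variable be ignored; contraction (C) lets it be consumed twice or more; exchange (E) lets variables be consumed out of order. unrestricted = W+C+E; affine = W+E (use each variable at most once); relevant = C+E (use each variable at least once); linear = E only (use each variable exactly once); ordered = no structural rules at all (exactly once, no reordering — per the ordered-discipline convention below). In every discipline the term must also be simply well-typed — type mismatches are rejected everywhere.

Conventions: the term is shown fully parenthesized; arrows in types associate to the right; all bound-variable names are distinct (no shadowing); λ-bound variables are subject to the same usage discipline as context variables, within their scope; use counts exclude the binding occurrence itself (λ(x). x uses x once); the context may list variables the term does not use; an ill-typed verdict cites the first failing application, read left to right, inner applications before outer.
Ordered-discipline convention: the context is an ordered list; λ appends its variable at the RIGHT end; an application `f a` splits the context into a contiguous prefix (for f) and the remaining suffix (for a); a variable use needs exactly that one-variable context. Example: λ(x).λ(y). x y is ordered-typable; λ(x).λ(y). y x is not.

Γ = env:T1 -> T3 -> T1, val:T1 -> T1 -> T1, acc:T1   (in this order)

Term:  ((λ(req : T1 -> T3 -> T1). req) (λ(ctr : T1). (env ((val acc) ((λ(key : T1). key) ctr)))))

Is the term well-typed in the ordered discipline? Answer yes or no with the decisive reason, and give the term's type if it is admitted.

yes — env, val, acc, req, ctr, key once each; derivable with no W/C/E; term : T1 -> T3 -> T1
counts: env: 1; val: 1; acc: 1; req [bound]: 1; ctr [bound]: 1; key [bound]: 1
left-to-right use order: req, env, val, acc, key, ctr
typing: well-typed — term : T1 -> T3 -> T1
across the five disciplines: ordered ✓ · linear ✓ · affine ✓ · relevant ✓ · unrestricted ✓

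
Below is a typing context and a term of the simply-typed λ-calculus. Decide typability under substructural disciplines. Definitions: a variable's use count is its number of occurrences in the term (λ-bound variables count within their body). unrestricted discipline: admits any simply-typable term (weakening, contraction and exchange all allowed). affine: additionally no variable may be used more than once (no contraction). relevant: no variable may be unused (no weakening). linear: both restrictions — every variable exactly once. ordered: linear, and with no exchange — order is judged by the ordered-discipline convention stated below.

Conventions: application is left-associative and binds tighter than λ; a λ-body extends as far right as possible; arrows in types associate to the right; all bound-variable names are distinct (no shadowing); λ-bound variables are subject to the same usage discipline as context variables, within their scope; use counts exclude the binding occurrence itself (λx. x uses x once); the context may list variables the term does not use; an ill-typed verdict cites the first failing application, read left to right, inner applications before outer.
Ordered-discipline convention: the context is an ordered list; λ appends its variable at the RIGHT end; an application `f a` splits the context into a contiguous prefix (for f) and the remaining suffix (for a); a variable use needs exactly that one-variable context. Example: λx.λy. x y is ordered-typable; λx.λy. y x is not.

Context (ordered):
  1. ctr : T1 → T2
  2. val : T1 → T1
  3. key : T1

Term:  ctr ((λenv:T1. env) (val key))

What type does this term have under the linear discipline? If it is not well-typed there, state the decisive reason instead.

term : T2
counts: ctr: 1×, val: 1×, key: 1×, env [bound]: 1×
order of uses: ctr, env, val, key
typing: ✓ — T2
across the five disciplines: ordered ✓, linear ✓, affine ✓, relevant ✓, unrestricted ✓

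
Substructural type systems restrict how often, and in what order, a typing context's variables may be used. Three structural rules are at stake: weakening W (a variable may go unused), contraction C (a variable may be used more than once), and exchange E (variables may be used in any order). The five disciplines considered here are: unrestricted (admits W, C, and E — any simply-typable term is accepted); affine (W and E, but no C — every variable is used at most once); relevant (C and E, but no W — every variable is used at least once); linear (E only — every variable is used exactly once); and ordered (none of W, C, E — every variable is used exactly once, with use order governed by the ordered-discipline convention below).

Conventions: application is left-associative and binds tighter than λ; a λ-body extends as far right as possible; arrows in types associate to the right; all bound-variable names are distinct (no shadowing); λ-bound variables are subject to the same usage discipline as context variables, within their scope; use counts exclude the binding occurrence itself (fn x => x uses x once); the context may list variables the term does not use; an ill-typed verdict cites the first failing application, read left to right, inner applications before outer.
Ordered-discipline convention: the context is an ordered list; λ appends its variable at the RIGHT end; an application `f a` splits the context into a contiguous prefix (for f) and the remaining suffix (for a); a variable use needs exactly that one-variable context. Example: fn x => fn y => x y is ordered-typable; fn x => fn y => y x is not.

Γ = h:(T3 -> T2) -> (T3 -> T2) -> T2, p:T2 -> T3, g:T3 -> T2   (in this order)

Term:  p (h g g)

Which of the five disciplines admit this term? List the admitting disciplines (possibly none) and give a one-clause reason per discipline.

accepted by: relevant, unrestricted
usage: h=1; p=1; g=2
left-to-right use order: p, h, g, g
typing: ✓ — T3
ordered: ✗ — repeated use of g ×2
linear: ✗ — repeated use of g ×2
affine: ✗ — repeated use of g ×2
relevant: ✓ — none of h, p, g goes unused
unrestricted: ✓ — simply typable at T3; W, C, E all held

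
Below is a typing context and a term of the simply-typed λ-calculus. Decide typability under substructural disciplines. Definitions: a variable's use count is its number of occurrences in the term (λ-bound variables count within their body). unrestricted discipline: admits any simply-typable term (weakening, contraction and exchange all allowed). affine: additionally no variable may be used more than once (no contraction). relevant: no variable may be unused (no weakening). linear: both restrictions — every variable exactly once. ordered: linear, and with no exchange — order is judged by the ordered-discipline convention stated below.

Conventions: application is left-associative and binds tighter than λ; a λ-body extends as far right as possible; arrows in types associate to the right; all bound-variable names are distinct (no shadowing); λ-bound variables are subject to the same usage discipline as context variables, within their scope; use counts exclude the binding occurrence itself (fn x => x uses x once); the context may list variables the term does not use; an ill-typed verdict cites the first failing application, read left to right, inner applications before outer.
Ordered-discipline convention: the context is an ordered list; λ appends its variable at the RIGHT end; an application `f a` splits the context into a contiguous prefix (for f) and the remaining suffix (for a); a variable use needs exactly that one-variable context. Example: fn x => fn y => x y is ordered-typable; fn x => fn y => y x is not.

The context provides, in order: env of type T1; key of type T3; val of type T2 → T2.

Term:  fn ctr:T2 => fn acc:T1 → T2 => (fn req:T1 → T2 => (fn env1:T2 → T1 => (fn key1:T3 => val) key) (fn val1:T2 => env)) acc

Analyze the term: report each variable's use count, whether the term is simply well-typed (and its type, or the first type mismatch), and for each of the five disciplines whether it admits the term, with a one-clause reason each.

variable uses: env=1, key=1, val=1, ctr (λ-bound)=0, acc (λ-bound)=1, req (λ-bound)=0, env1 (λ-bound)=0, key1 (λ-bound)=0, val1 (λ-bound)=0
left-to-right use order: val, key, env, acc
typing: ✓ — T2 → (T1 → T2) → T2 → T2
ordered ✗ (ctr, req, env1, key1, val1 left unused)
linear ✗ (ctr, req, env1, key1, val1 left unused)
affine ✓ (env, key, val, ctr, acc, req, env1, key1, val1: no repeats, contraction unneeded)
relevant ✗ (ctr, req, env1, key1, val1 left unused)
unrestricted ✓ (type-checks (T2 → (T1 → T2) → T2 → T2) and nothing is barred)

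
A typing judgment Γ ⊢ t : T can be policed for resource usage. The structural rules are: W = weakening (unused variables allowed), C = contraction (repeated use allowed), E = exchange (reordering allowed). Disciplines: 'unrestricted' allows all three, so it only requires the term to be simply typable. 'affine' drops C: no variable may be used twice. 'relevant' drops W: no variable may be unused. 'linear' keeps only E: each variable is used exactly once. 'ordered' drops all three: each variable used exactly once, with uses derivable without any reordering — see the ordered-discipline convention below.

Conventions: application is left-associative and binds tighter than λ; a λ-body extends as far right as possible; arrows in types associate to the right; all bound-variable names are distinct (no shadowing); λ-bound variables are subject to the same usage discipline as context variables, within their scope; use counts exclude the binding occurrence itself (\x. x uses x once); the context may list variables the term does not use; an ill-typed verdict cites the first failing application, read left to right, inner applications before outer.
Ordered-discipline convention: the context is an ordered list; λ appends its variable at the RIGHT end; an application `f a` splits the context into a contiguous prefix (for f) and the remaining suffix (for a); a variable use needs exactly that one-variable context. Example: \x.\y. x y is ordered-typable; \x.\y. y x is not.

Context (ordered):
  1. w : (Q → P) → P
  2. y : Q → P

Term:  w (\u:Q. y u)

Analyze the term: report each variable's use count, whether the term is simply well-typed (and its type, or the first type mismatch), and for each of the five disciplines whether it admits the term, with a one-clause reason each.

variable uses: w ×1, y ×1, u (bound) ×1
use order (left to right): w, y, u
typing: the term checks, with type P
ordered: ✓ — w, y, u: once each, no exchange needed
linear: ✓ — single use per variable (w, y, u)
affine: ✓ — at most one use each (w, y, u)
relevant: ✓ — none of w, y, u goes unused
unrestricted: ✓ — simply typable at P; W, C, E all held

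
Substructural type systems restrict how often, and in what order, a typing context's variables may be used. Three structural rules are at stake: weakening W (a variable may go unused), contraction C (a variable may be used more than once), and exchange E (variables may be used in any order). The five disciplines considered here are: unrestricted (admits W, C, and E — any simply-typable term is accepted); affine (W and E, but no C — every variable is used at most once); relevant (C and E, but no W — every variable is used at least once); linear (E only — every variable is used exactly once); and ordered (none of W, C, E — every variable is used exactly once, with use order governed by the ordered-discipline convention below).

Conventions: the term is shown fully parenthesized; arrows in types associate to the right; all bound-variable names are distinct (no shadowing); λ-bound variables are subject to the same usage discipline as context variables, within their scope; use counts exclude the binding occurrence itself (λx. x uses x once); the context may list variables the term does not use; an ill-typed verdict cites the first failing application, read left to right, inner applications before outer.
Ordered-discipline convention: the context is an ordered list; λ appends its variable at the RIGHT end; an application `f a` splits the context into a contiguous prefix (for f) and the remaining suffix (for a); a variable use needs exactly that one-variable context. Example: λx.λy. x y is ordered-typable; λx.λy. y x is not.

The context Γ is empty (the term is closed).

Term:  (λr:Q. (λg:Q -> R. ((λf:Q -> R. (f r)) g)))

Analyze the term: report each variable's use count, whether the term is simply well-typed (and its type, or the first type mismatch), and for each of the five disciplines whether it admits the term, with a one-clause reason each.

variable uses: r (bound): 1, g (bound): 1, f (bound): 1
left-to-right use order: f, r, g
typing: the term checks, with type Q -> (Q -> R) -> R
ordered ✗ (no ordered split (uses run f, r, g))
linear ✓ (single use per variable (r, g, f))
affine ✓ (no duplicate uses among r, g, f)
relevant ✓ (every one of r, g, f appears)
unrestricted ✓ (typability at Q -> (Q -> R) -> R is all that's needed)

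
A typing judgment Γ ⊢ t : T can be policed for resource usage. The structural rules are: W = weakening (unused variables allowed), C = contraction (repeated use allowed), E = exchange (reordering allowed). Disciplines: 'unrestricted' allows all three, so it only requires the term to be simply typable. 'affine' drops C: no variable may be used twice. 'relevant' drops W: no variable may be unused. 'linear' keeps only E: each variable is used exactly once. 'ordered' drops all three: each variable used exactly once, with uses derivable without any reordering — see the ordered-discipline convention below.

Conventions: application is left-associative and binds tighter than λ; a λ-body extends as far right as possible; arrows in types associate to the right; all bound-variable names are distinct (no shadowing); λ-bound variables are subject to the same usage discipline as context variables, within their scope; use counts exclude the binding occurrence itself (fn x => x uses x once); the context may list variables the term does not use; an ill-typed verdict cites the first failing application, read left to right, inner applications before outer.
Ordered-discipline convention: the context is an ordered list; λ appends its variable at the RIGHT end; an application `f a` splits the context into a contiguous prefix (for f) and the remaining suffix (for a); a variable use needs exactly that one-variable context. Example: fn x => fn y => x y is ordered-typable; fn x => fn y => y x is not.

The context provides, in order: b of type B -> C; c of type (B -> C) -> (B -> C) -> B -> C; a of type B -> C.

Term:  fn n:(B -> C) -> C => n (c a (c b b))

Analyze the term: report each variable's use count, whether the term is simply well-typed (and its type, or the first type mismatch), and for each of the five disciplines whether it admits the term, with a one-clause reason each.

counts: b=2, c=2, a=1, n (λ-bound)=1
use order (left to right): n, c, a, c, b, b
typing: well-typed at ((B -> C) -> C) -> C
ordered: ✗, uses contraction: b ×2, c ×2
linear: ✗, uses contraction: b ×2, c ×2
affine: ✗, uses contraction: b ×2, c ×2
relevant: ✓, none of b, c, a, n goes unused
unrestricted: ✓, typability at ((B -> C) -> C) -> C is all that's needed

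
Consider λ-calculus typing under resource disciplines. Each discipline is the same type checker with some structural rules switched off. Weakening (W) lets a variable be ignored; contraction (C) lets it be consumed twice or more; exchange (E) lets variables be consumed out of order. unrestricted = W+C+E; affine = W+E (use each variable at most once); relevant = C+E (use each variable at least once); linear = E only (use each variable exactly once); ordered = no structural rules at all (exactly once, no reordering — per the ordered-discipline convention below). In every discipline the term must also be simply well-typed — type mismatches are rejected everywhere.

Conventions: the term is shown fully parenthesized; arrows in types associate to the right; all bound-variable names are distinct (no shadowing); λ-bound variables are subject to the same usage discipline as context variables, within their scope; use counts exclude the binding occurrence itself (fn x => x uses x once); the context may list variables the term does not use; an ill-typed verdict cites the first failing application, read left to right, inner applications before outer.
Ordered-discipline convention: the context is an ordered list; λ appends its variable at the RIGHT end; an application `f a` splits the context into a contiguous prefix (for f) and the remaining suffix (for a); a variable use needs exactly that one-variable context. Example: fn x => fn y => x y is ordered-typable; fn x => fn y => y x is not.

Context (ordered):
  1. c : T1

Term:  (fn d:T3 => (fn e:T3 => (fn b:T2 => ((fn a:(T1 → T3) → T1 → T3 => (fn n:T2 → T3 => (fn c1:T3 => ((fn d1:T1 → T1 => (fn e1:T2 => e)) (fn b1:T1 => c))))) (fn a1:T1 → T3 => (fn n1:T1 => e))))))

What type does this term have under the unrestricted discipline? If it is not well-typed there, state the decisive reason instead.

term : T3 → T3 → T2 → (T2 → T3) → T3 → T2 → T3
variable uses: c ×1; d (λ-bound) ×0; e (λ-bound) ×2; b (λ-bound) ×0; a (λ-bound) ×0; n (λ-bound) ×0; c1 (λ-bound) ×0; d1 (λ-bound) ×0; e1 (λ-bound) ×0; b1 (λ-bound) ×0; a1 (λ-bound) ×0; n1 (λ-bound) ×0
order of uses: e, c, e
typing: the term checks, with type T3 → T3 → T2 → (T2 → T3) → T3 → T2 → T3
summary: ordered ✗, linear ✗, affine ✗, relevant ✗, unrestricted ✓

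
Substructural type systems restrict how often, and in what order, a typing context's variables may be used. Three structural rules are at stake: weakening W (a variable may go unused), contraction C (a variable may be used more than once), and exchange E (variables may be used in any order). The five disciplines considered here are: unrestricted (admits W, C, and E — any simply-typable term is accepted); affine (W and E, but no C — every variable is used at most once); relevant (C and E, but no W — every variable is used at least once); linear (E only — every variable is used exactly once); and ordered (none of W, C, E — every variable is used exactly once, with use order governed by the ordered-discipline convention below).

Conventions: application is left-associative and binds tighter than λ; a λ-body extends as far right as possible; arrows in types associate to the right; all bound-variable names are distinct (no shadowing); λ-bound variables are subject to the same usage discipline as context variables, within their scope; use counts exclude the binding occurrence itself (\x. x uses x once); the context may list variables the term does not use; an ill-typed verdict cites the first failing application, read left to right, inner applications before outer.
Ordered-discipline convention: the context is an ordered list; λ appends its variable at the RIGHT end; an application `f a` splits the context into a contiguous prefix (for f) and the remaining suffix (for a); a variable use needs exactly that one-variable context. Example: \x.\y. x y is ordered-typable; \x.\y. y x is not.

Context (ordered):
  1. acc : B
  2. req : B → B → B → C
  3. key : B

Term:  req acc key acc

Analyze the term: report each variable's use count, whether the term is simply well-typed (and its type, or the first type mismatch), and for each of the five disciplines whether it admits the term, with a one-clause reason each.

usage: acc=2; req=1; key=1
left-to-right use order: req, acc, key, acc
typing: well-typed at C
ordered ✗ (uses contraction: acc ×2)
linear ✗ (uses contraction: acc ×2)
affine ✗ (uses contraction: acc ×2)
relevant ✓ (at least one use each (acc, req, key))
unrestricted ✓ (typability at C is all that's needed)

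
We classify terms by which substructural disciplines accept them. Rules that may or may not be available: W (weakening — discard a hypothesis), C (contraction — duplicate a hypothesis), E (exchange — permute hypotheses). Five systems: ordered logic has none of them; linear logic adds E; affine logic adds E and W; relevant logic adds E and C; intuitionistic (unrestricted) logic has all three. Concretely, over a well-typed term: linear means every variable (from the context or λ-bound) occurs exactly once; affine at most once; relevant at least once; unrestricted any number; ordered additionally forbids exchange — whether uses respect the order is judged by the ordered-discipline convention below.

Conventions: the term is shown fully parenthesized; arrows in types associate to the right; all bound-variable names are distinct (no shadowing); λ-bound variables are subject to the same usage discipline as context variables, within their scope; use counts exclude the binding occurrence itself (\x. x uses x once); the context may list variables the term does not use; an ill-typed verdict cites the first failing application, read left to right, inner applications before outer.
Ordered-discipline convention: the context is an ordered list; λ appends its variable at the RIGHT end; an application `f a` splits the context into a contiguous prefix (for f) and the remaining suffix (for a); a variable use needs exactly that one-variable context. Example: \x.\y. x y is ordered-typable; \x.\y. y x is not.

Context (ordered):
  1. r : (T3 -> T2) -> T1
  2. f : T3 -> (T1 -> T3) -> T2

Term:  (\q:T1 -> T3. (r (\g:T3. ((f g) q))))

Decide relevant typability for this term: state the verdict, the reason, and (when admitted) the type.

yes — r, f, q, g: all used, weakening unneeded; term : (T1 -> T3) -> T1
counts: r: 1, f: 1, q [bound]: 1, g [bound]: 1
order of uses: r, f, g, q
typing: the term checks, with type (T1 -> T3) -> T1
all disciplines: ordered ✗, linear ✓, affine ✓, relevant ✓, unrestricted ✓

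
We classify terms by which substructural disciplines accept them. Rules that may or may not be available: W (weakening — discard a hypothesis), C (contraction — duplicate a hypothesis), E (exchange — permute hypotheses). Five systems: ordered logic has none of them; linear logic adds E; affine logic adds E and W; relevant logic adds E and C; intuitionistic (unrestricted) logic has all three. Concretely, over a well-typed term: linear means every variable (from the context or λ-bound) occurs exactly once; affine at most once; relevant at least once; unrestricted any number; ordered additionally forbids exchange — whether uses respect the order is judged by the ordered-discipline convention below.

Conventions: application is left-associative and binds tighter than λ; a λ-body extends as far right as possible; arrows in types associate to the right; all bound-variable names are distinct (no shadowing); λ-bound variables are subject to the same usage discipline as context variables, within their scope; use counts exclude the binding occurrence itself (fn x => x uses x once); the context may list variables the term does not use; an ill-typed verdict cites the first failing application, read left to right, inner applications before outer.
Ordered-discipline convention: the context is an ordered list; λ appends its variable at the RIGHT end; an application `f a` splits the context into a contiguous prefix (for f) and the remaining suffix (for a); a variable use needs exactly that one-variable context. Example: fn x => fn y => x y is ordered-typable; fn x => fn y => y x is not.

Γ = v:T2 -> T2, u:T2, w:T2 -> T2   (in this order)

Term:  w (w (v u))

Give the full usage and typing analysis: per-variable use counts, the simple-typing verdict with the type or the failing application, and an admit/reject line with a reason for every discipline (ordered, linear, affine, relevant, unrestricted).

usage: v ×1; u ×1; w ×2
left-to-right use order: w, w, v, u
typing: well-typed at T2
ordered: ✗ — needs contraction — w ×2
linear: ✗ — needs contraction — w ×2
affine: ✗ — needs contraction — w ×2
relevant: ✓ — none of v, u, w goes unused
unrestricted: ✓ — simply typable at T2; W, C, E all held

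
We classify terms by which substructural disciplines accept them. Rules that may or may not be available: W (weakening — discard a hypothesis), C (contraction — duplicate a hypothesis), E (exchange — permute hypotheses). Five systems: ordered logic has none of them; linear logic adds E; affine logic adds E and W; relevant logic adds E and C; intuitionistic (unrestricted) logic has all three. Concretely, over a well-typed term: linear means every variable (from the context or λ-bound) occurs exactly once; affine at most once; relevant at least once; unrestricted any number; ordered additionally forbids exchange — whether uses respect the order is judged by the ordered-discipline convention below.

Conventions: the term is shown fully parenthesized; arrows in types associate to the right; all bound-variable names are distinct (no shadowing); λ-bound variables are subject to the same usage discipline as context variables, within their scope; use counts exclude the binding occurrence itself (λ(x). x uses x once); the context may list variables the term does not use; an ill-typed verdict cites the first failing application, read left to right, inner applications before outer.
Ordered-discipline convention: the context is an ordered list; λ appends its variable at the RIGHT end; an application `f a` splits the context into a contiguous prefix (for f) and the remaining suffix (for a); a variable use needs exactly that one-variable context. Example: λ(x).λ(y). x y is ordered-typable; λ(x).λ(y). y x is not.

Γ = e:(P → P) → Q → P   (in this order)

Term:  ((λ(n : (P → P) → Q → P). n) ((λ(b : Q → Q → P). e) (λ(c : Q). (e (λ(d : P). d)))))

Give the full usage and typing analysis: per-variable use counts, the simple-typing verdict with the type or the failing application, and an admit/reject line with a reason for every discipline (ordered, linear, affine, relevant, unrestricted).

use counts: e ×2, n (bound) ×1, b (bound) ×0, c (bound) ×0, d (bound) ×1
use order (left to right): n, e, e, d
typing: well-typed at (P → P) → Q → P
ordered ✗ (repeated use of e ×2; needs weakening: b, c unused)
linear ✗ (repeated use of e ×2; needs weakening: b, c unused)
affine ✗ (repeated use of e ×2)
relevant ✗ (needs weakening: b, c unused)
unrestricted ✓ (typability at (P → P) → Q → P is all that's needed)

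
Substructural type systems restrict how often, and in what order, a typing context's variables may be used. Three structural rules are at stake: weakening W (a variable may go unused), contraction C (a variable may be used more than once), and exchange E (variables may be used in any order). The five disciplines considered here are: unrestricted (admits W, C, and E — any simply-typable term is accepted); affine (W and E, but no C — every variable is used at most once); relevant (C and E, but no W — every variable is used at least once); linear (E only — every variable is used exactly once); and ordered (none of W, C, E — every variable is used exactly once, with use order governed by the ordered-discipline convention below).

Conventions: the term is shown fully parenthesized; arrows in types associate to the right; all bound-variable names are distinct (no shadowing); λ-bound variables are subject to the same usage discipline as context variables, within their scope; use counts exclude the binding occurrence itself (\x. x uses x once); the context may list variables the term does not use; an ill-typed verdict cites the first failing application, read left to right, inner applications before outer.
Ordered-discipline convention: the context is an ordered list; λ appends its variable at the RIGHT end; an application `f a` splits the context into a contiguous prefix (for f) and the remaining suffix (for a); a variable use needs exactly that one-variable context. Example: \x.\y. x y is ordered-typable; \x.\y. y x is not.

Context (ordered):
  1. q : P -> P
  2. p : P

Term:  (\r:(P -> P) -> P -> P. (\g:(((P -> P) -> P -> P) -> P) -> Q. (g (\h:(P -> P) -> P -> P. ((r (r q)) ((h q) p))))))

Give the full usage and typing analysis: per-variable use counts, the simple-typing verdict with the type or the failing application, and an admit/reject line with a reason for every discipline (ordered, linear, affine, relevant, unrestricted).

counts: q: 2×; p: 1×; r [bound]: 2×; g [bound]: 1×; h [bound]: 1×
left-to-right use order: g, r, r, q, h, q, p
typing: well-typed at ((P -> P) -> P -> P) -> ((((P -> P) -> P -> P) -> P) -> Q) -> Q
ordered: ✗ — needs contraction — q ×2, r ×2
linear: ✗ — needs contraction — q ×2, r ×2
affine: ✗ — needs contraction — q ×2, r ×2
relevant: ✓ — q, p, r, g, h: all used, weakening unneeded
unrestricted: ✓ — type-checks (((P -> P) -> P -> P) -> ((((P -> P) -> P -> P) -> P) -> Q) -> Q) and nothing is barred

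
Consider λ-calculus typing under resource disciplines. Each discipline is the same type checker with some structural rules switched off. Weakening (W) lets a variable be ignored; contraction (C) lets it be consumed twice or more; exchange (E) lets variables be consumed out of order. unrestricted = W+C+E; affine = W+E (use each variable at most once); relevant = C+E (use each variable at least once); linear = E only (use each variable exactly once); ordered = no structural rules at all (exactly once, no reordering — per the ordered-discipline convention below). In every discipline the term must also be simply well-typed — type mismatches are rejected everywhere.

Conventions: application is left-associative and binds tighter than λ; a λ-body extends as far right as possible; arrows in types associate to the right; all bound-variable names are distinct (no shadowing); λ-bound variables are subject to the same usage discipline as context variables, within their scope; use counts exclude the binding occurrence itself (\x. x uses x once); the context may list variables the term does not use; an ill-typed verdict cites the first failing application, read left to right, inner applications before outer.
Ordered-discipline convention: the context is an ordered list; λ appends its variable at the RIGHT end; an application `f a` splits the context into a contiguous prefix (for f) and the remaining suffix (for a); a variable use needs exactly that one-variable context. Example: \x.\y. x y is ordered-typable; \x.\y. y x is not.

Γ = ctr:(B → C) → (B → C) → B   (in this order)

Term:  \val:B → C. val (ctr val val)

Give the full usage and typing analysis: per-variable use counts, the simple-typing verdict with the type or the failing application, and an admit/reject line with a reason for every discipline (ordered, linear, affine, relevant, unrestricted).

counts: ctr: 1, val (λ-bound): 3
left-to-right use order: val, ctr, val, val
typing: well-typed at (B → C) → C
ordered: ✗ — needs contraction — val ×3
linear: ✗ — needs contraction — val ×3
affine: ✗ — needs contraction — val ×3
relevant: ✓ — none of ctr, val goes unused
unrestricted: ✓ — simply typable at (B → C) → C; W, C, E all held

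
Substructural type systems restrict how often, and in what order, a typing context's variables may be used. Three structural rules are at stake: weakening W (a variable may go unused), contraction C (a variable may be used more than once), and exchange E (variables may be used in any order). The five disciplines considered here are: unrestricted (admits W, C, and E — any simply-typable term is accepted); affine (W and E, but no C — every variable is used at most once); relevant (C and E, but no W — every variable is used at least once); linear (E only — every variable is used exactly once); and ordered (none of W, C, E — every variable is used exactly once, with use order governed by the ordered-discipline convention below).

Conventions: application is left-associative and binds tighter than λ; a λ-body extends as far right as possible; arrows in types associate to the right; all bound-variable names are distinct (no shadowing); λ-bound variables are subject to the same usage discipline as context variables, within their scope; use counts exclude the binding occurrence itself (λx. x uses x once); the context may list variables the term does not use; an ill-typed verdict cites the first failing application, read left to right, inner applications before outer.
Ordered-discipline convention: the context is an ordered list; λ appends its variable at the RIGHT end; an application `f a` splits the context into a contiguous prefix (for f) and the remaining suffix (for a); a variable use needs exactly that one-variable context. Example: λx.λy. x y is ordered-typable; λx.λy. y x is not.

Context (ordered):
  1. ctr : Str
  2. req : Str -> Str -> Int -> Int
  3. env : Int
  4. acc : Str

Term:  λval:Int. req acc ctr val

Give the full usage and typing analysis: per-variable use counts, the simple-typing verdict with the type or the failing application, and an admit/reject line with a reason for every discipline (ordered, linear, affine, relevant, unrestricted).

counts: ctr=1; req=1; env=0; acc=1; val (bound)=1
left-to-right use order: req, acc, ctr, val
typing: well-typed at Int -> Int
ordered ✗ (env never used (weakening))
linear ✗ (env never used (weakening))
affine ✓ (at most one use each (ctr, req, env, acc, val))
relevant ✗ (env never used (weakening))
unrestricted ✓ (simply typable at Int -> Int; W, C, E all held)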